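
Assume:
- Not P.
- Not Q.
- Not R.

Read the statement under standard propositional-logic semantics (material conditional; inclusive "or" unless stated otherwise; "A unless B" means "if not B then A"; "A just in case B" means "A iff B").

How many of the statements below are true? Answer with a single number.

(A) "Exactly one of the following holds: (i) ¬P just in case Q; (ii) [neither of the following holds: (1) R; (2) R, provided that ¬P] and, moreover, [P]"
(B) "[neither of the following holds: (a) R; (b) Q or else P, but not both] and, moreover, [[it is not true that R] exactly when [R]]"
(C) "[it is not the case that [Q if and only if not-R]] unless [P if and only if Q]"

(A): In symbols: (~P <-> Q) xor ((R nor (~P -> R)) & P)

~P = ~F = T
~P <-> Q = T <-> F = F
~P = ~F = T
~P -> R = T -> F = F
R nor (~P -> R) = F nor F = T
(R nor (~P -> R)) & P = T & F = F
(~P <-> Q) xor ((R nor (~P -> R)) & P) = F xor F = F
Hence (A) is false.

(B): Parsed as (R nor (Q xor P)) & (~R <-> R)

Q xor P = F xor F = F
R nor (Q xor P) = F nor F = T
~R = ~F = T
~R <-> R = T <-> F = F
(R nor (Q xor P)) & (~R <-> R) = T & F = F
Hence (B) is false.

(C): This is ~(Q <-> ~R) | (P <-> Q).

~R = ~F = T
Q <-> ~R = F <-> T = F
~(Q <-> ~R) = ~F = T
P <-> Q = F <-> F = T
~(Q <-> ~R) | (P <-> Q) = T | T = T
Hence (C) is true.

Count: 1.

1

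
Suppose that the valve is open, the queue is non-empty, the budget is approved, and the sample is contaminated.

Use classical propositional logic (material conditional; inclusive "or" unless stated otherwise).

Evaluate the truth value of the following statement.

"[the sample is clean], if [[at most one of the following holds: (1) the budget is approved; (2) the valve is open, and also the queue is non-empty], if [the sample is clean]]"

False

Let Q = "the sample is contaminated" (T), N = "the budget is approved" (T), M = "the valve is open" (T), K = "the queue is empty" (F).
Parsed as (~Q -> (N nand (M & ~K))) -> ~Q

~Q = ~T = F
~K = ~F = T
M & ~K = T & T = T
N nand (M & ~K) = T nand T = F
~Q -> (N nand (M & ~K)) = F -> F = T
~Q = ~T = F
(~Q -> (N nand (M & ~K))) -> ~Q = T -> F = F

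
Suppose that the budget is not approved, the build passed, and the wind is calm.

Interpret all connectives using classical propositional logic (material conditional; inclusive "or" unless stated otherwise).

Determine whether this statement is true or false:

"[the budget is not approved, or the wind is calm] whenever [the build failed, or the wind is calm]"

Let W = "the build passed" (True), R = "the wind is strong" (False), H = "the budget is approved" (False).
This is (not W or not R) -> (not H or not R).

not W = not True = False
not R = not False = True
not W or not R = False or True = True
not H = not False = True
not R = not False = True
not H or not R = True or True = True
(not W or not R) -> (not H or not R) = True -> True = True

True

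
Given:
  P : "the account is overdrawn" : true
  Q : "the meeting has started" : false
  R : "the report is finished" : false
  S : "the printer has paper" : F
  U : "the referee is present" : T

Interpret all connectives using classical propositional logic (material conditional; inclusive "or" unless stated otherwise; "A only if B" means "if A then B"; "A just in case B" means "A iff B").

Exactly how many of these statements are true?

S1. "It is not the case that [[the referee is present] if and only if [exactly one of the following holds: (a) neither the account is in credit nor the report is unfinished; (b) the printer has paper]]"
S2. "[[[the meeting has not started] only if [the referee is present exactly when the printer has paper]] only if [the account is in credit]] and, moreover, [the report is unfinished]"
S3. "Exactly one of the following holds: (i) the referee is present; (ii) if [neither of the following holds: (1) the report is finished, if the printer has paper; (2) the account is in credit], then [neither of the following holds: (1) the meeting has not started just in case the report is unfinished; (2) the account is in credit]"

2

S1: In symbols: ~(U <-> ((~P nor ~R) xor S))

~P = ~T = F
~R = ~F = T
~P nor ~R = F nor T = F
(~P nor ~R) xor S = F xor F = F
U <-> ((~P nor ~R) xor S) = T <-> F = F
~(U <-> ((~P nor ~R) xor S)) = ~F = T
Thus S1 is true.

S2: This is ((~Q -> (U <-> S)) -> ~P) & ~R.

~Q = ~F = T
U <-> S = T <-> F = F
~Q -> (U <-> S) = T -> F = F
~P = ~T = F
(~Q -> (U <-> S)) -> ~P = F -> F = T
~R = ~F = T
((~Q -> (U <-> S)) -> ~P) & ~R = T & T = T
Thus S2 is true.

S3: Parsed as U xor (((S -> R) nor ~P) -> ((~Q <-> ~R) nor ~P))

S -> R = F -> F = T
~P = ~T = F
(S -> R) nor ~P = T nor F = F
~Q = ~F = T
~R = ~F = T
~Q <-> ~R = T <-> T = T
~P = ~T = F
(~Q <-> ~R) nor ~P = T nor F = F
((S -> R) nor ~P) -> ((~Q <-> ~R) nor ~P) = F -> F = T
U xor (((S -> R) nor ~P) -> ((~Q <-> ~R) nor ~P)) = T xor T = F
Thus S3 is false.

True statements: 2 (S1, S2).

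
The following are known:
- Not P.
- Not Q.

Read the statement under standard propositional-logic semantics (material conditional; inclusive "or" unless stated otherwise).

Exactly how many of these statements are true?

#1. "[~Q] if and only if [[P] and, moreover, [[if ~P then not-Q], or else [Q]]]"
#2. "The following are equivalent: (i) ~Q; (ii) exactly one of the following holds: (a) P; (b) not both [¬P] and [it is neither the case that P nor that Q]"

0

#1: In symbols: not Q iff (P and ((not P -> not Q) or Q))

not Q = not False = True
not P = not False = True
not Q = not False = True
not P -> not Q = True -> True = True
(not P -> not Q) or Q = True or False = True
P and ((not P -> not Q) or Q) = False and True = False
not Q iff (P and ((not P -> not Q) or Q)) = True iff False = False
Hence #1 is false.

#2: Formalization: not Q iff (P xor (not P nand (P nor Q)))

not Q = not False = True
not P = not False = True
P nor Q = False nor False = True
not P nand (P nor Q) = True nand True = False
P xor (not P nand (P nor Q)) = False xor False = False
not Q iff (P xor (not P nand (P nor Q))) = True iff False = False
Hence #2 is false.

True statements: 0 (none).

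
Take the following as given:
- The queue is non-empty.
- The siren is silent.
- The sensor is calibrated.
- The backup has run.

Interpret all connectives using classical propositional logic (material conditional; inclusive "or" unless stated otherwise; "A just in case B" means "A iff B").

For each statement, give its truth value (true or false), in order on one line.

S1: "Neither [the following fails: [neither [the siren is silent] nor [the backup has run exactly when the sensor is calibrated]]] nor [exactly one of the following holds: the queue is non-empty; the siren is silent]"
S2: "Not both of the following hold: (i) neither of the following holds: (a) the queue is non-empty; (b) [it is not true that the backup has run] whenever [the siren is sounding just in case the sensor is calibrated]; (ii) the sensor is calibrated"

Let U = "the siren is sounding" (F), K = "the backup has run" (T), G = "the sensor is calibrated" (T), H = "the queue is empty" (F).

S1: This is ¬(¬U ↓ (K ↔ G)) ↓ (¬H ⊕ ¬U).

¬U = ¬F = T
K ↔ G = T ↔ T = T
¬U ↓ (K ↔ G) = T ↓ T = F
¬(¬U ↓ (K ↔ G)) = ¬F = T
¬H = ¬F = T
¬U = ¬F = T
¬H ⊕ ¬U = T ⊕ T = F
¬(¬U ↓ (K ↔ G)) ↓ (¬H ⊕ ¬U) = T ↓ F = F
Hence S1 is false.

S2: This is (¬H ↓ ((U ↔ G) → ¬K)) ↑ G.

¬H = ¬F = T
U ↔ G = F ↔ T = F
¬K = ¬T = F
(U ↔ G) → ¬K = F → F = T
¬H ↓ ((U ↔ G) → ¬K) = T ↓ T = F
(¬H ↓ ((U ↔ G) → ¬K)) ↑ G = F ↑ T = T
Hence S2 is true.

S1 false / S2 true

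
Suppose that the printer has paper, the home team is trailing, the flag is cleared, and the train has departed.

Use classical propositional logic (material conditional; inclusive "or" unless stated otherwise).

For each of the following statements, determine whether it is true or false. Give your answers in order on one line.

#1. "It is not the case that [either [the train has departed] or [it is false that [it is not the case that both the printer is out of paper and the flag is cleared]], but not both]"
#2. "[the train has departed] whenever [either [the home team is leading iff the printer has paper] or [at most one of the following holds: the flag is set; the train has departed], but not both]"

Let S = "the train has departed" (True), P = "the printer has paper" (True), R = "the flag is set" (False), Q = "the home team is leading" (False).

#1: This is not (S xor not (not P nand not R)).

not P = not True = False
not R = not False = True
not P nand not R = False nand True = True
not (not P nand not R) = not True = False
S xor not (not P nand not R) = True xor False = True
not (S xor not (not P nand not R)) = not True = False
Hence #1 is false.

#2: Parsed as ((Q iff P) xor (R nand S)) -> S

Q iff P = False iff True = False
R nand S = False nand True = True
(Q iff P) xor (R nand S) = False xor True = True
((Q iff P) xor (R nand S)) -> S = True -> True = True
So #2 is true.

#1 False / #2 True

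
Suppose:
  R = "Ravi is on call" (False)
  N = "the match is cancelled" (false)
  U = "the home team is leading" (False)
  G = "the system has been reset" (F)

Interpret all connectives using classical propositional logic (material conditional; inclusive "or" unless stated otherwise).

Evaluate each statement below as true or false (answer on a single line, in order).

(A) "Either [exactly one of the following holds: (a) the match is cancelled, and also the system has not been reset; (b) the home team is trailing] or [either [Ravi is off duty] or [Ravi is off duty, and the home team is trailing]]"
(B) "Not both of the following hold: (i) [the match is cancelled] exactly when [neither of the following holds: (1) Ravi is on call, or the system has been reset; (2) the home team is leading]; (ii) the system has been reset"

(A): Parsed as ((N and not G) xor not U) or (not R or (not R and not U))

not G = not False = True
N and not G = False and True = False
not U = not False = True
(N and not G) xor not U = False xor True = True
not R = not False = True
not R = not False = True
not U = not False = True
not R and not U = True and True = True
not R or (not R and not U) = True or True = True
((N and not G) xor not U) or (not R or (not R and not U)) = True or True = True
Hence (A) is true.

(B): Parsed as (N iff ((R or G) nor U)) nand G

R or G = False or False = False
(R or G) nor U = False nor False = True
N iff ((R or G) nor U) = False iff True = False
(N iff ((R or G) nor U)) nand G = False nand False = True
Hence (B) is true.

(A) T / (B) T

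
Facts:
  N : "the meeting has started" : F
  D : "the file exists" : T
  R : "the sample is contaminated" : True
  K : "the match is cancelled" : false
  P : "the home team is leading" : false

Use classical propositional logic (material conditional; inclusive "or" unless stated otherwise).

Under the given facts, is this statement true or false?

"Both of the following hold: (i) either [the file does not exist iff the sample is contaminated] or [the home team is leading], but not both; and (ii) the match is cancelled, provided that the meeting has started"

False

Parsed as ((¬D ↔ R) ⊕ P) ∧ (N → K)

¬D = ¬T = F
¬D ↔ R = F ↔ T = F
(¬D ↔ R) ⊕ P = F ⊕ F = F
N → K = F → F = T
((¬D ↔ R) ⊕ P) ∧ (N → K) = F ∧ T = F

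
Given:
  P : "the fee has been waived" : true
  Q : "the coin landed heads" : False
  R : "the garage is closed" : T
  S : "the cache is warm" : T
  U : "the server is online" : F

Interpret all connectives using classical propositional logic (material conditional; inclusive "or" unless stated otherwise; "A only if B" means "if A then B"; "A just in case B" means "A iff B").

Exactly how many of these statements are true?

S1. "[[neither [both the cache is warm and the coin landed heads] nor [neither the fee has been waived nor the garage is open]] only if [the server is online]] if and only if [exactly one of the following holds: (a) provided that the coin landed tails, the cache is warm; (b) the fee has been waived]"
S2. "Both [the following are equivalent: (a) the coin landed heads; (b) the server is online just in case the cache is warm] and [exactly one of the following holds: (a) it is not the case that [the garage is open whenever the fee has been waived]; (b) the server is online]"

2

S1: Formalization: (((S ∧ Q) ↓ (P ↓ ¬R)) → U) ↔ ((¬Q → S) ⊕ P)

S ∧ Q = T ∧ F = F
¬R = ¬T = F
P ↓ ¬R = T ↓ F = F
(S ∧ Q) ↓ (P ↓ ¬R) = F ↓ F = T
((S ∧ Q) ↓ (P ↓ ¬R)) → U = T → F = F
¬Q = ¬F = T
¬Q → S = T → T = T
(¬Q → S) ⊕ P = T ⊕ T = F
(((S ∧ Q) ↓ (P ↓ ¬R)) → U) ↔ ((¬Q → S) ⊕ P) = F ↔ F = T
Thus S1 is true.

S2: Parsed as (Q ↔ (U ↔ S)) ∧ (¬(P → ¬R) ⊕ U)

U ↔ S = F ↔ T = F
Q ↔ (U ↔ S) = F ↔ F = T
¬R = ¬T = F
P → ¬R = T → F = F
¬(P → ¬R) = ¬F = T
¬(P → ¬R) ⊕ U = T ⊕ F = T
(Q ↔ (U ↔ S)) ∧ (¬(P → ¬R) ⊕ U) = T ∧ T = T
Thus S2 is true.

True statements: 2 (S1, S2).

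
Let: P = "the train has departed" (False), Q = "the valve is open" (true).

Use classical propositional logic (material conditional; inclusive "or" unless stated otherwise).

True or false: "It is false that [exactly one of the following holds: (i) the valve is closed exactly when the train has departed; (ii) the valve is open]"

True

Formalization: not ((not Q iff P) xor Q)

not Q = not True = False
not Q iff P = False iff False = True
(not Q iff P) xor Q = True xor True = False
not ((not Q iff P) xor Q) = not False = True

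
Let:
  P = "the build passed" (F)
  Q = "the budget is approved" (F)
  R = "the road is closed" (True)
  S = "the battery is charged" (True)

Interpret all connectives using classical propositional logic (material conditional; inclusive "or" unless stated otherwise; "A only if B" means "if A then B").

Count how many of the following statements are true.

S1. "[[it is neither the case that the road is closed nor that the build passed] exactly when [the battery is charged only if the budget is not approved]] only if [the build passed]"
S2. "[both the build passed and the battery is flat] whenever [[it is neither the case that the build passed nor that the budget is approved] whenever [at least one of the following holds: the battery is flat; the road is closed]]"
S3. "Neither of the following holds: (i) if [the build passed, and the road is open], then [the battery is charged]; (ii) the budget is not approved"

1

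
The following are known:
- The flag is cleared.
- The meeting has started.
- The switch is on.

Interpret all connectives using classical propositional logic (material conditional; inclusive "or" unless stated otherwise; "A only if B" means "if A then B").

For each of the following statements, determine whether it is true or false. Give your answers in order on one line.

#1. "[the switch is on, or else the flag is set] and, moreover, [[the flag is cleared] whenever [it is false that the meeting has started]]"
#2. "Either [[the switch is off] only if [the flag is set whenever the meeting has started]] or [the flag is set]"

Let R = "the switch is on" (T), P = "the flag is set" (F), Q = "the meeting has started" (T).

#1: In symbols: (R | P) & (~Q -> ~P)

R | P = T | F = T
~Q = ~T = F
~P = ~F = T
~Q -> ~P = F -> T = T
(R | P) & (~Q -> ~P) = T & T = T
Hence #1 is true.

#2: In symbols: (~R -> (Q -> P)) | P

~R = ~T = F
Q -> P = T -> F = F
~R -> (Q -> P) = F -> F = T
(~R -> (Q -> P)) | P = T | F = T
Hence #2 is true.

#1 True / #2 True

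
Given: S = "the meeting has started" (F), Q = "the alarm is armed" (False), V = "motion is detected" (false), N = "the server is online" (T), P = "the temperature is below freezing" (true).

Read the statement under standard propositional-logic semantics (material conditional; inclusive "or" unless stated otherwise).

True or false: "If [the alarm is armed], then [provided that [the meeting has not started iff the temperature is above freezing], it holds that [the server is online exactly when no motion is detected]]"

Formalization: Q → ((¬S ↔ ¬P) → (N ↔ ¬V))

¬S = ¬F = T
¬P = ¬T = F
¬S ↔ ¬P = T ↔ F = F
¬V = ¬F = T
N ↔ ¬V = T ↔ T = T
(¬S ↔ ¬P) → (N ↔ ¬V) = F → T = T
Q → ((¬S ↔ ¬P) → (N ↔ ¬V)) = F → T = T

true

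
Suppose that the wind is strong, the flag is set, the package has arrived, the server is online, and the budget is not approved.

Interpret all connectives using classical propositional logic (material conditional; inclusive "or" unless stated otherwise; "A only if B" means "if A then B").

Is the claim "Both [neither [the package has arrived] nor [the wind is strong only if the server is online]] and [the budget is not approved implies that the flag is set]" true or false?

Let D = "the package has arrived" (True), U = "the wind is strong" (True), N = "the server is online" (True), P = "the budget is approved" (False), M = "the flag is set" (True).
Formalization: (D nor (U -> N)) and (not P -> M)

U -> N = True -> True = True
D nor (U -> N) = True nor True = False
not P = not False = True
not P -> M = True -> True = True
(D nor (U -> N)) and (not P -> M) = False and True = False

false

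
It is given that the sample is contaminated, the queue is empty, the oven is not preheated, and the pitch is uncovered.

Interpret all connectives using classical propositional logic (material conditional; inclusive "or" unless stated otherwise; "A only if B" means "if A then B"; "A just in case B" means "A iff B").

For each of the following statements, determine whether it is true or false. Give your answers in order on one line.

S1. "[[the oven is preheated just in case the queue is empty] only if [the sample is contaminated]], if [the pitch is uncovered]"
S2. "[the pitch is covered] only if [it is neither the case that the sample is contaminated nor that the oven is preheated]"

S1 True; S2 True

Let S = "the pitch is covered" (F), G = "the oven is preheated" (F), N = "the queue is empty" (T), M = "the sample is contaminated" (T).

S1: Parsed as ¬S → ((G ↔ N) → M)

¬S = ¬F = T
G ↔ N = F ↔ T = F
(G ↔ N) → M = F → T = T
¬S → ((G ↔ N) → M) = T → T = T
Hence S1 is true.

S2: Parsed as S → (M ↓ G)

M ↓ G = T ↓ F = F
S → (M ↓ G) = F → F = T
So S2 is true.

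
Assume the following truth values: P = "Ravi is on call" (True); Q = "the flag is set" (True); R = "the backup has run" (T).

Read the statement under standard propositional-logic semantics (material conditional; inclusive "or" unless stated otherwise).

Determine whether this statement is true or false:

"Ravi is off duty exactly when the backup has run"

This is ¬P ↔ R.

¬P = ¬T = F
¬P ↔ R = F ↔ T = F

false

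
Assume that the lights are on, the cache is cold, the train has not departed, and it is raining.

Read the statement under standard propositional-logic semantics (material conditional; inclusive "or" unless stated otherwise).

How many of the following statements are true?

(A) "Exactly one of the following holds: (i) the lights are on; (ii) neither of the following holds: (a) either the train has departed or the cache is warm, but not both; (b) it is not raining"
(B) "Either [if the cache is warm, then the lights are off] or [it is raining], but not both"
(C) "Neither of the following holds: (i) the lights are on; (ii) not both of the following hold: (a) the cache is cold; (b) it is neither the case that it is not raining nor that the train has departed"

0

Let L = "the lights are on" (True), U = "the train has departed" (False), Q = "the cache is warm" (False), M = "it is raining" (True).

(A): Formalization: L xor ((U xor Q) nor not M)

U xor Q = False xor False = False
not M = not True = False
(U xor Q) nor not M = False nor False = True
L xor ((U xor Q) nor not M) = True xor True = False
Thus (A) is false.

(B): In symbols: (Q -> not L) xor M

not L = not True = False
Q -> not L = False -> False = True
(Q -> not L) xor M = True xor True = False
Hence (B) is false.

(C): In symbols: L nor (not Q nand (not M nor U))

not Q = not False = True
not M = not True = False
not M nor U = False nor False = True
not Q nand (not M nor U) = True nand True = False
L nor (not Q nand (not M nor U)) = True nor False = False
Hence (C) is false.

Count: 0.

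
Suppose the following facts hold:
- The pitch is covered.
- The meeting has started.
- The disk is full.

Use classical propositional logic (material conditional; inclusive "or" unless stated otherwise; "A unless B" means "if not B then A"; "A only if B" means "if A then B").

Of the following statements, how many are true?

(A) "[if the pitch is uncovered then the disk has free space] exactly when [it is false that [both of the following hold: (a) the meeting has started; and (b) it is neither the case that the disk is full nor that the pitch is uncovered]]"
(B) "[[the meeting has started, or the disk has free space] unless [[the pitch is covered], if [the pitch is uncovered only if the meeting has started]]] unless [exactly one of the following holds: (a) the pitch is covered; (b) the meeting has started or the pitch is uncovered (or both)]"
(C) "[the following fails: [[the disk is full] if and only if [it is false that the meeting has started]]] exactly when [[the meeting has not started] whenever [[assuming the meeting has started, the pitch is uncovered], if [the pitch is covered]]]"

3

Let P = "the pitch is covered" (T), R = "the disk is full" (T), Q = "the meeting has started" (T).

(A): Formalization: (~P -> ~R) <-> ~(Q & (R nor ~P))

~P = ~T = F
~R = ~T = F
~P -> ~R = F -> F = T
~P = ~T = F
R nor ~P = T nor F = F
Q & (R nor ~P) = T & F = F
~(Q & (R nor ~P)) = ~F = T
(~P -> ~R) <-> ~(Q & (R nor ~P)) = T <-> T = T
Hence (A) is true.

(B): In symbols: ((Q | ~R) | ((~P -> Q) -> P)) | (P xor (Q | ~P))

~R = ~T = F
Q | ~R = T | F = T
~P = ~T = F
~P -> Q = F -> T = T
(~P -> Q) -> P = T -> T = T
(Q | ~R) | ((~P -> Q) -> P) = T | T = T
~P = ~T = F
Q | ~P = T | F = T
P xor (Q | ~P) = T xor T = F
((Q | ~R) | ((~P -> Q) -> P)) | (P xor (Q | ~P)) = T | F = T
Hence (B) is true.

(C): This is ~(R <-> ~Q) <-> ((P -> (Q -> ~P)) -> ~Q).

~Q = ~T = F
R <-> ~Q = T <-> F = F
~(R <-> ~Q) = ~F = T
~P = ~T = F
Q -> ~P = T -> F = F
P -> (Q -> ~P) = T -> F = F
~Q = ~T = F
(P -> (Q -> ~P)) -> ~Q = F -> F = T
~(R <-> ~Q) <-> ((P -> (Q -> ~P)) -> ~Q) = T <-> T = T
Thus (C) is true.

3 of the 3 statements are true ((A), (B), (C)).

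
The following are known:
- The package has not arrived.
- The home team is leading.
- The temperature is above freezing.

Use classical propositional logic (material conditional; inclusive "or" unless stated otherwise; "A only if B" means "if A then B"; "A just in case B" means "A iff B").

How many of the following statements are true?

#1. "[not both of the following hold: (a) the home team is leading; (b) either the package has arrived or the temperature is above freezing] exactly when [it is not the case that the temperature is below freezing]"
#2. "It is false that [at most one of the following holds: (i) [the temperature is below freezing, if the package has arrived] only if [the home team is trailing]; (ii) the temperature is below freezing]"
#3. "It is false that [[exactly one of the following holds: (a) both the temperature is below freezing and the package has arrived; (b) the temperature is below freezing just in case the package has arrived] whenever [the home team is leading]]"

0

Let G = "the home team is leading" (T), V = "the package has arrived" (F), R = "the temperature is below freezing" (F).

#1: In symbols: (G nand (V | ~R)) <-> ~R

~R = ~F = T
V | ~R = F | T = T
G nand (V | ~R) = T nand T = F
~R = ~F = T
(G nand (V | ~R)) <-> ~R = F <-> T = F
So #1 is false.

#2: This is ~(((V -> R) -> ~G) nand R).

V -> R = F -> F = T
~G = ~T = F
(V -> R) -> ~G = T -> F = F
((V -> R) -> ~G) nand R = F nand F = T
~(((V -> R) -> ~G) nand R) = ~T = F
Thus #2 is false.

#3: Parsed as ~(G -> ((R & V) xor (R <-> V)))

R & V = F & F = F
R <-> V = F <-> F = T
(R & V) xor (R <-> V) = F xor T = T
G -> ((R & V) xor (R <-> V)) = T -> T = T
~(G -> ((R & V) xor (R <-> V))) = ~T = F
Thus #3 is false.

Count: 0.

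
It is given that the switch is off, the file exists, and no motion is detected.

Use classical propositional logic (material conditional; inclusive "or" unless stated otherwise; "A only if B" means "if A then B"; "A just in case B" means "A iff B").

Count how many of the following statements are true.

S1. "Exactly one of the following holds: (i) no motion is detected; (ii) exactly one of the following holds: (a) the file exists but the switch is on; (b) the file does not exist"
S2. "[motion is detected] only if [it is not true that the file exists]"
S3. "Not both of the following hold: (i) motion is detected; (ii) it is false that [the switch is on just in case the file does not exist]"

Let R = "motion is detected" (False), Q = "the file exists" (True), P = "the switch is on" (False).

S1: Formalization: not R xor ((Q and P) xor not Q)

not R = not False = True
Q and P = True and False = False
not Q = not True = False
(Q and P) xor not Q = False xor False = False
not R xor ((Q and P) xor not Q) = True xor False = True
So S1 is true.

S2: This is R -> not Q.

not Q = not True = False
R -> not Q = False -> False = True
So S2 is true.

S3: Formalization: R nand not (P iff not Q)

not Q = not True = False
P iff not Q = False iff False = True
not (P iff not Q) = not True = False
R nand not (P iff not Q) = False nand False = True
So S3 is true.

Count: 3.

3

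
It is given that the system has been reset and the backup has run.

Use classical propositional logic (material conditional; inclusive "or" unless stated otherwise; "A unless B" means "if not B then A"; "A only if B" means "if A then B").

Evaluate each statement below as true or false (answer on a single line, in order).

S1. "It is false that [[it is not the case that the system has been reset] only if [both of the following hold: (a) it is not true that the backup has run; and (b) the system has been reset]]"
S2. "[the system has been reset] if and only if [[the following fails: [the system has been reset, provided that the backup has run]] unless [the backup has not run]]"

S1 False; S2 False

Let G = "the system has been reset" (T), D = "the backup has run" (T).

S1: In symbols: ~(~G -> (~D & G))

~G = ~T = F
~D = ~T = F
~D & G = F & T = F
~G -> (~D & G) = F -> F = T
~(~G -> (~D & G)) = ~T = F
Thus S1 is false.

S2: Parsed as G <-> (~(D -> G) | ~D)

D -> G = T -> T = T
~(D -> G) = ~T = F
~D = ~T = F
~(D -> G) | ~D = F | F = F
G <-> (~(D -> G) | ~D) = T <-> F = F
Hence S2 is false.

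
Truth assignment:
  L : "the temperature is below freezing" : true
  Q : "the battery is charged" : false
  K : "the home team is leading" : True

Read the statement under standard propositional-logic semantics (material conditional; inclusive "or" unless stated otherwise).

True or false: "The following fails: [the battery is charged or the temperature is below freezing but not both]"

Values: Q=F, L=T.
Formalization: ~(Q xor L)

Q xor L = F xor T = T
~(Q xor L) = ~T = F

The statement is false.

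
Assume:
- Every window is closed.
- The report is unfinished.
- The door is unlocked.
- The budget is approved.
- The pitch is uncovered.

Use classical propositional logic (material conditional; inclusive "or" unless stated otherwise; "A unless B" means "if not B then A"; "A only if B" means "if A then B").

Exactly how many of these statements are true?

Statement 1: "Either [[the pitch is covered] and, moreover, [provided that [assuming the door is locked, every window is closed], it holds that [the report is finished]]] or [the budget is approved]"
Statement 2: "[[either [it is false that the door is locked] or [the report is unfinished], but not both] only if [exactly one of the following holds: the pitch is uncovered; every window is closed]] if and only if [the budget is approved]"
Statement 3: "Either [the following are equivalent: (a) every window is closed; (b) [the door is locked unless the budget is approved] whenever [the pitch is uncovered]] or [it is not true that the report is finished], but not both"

Let L = "the pitch is covered" (F), V = "the door is locked" (F), U = "a window is open" (F), N = "the report is finished" (F), R = "the budget is approved" (T).

Statement 1: Parsed as (L ∧ ((V → ¬U) → N)) ∨ R

¬U = ¬F = T
V → ¬U = F → T = T
(V → ¬U) → N = T → F = F
L ∧ ((V → ¬U) → N) = F ∧ F = F
(L ∧ ((V → ¬U) → N)) ∨ R = F ∨ T = T
So Statement 1 is true.

Statement 2: In symbols: ((¬V ⊕ ¬N) → (¬L ⊕ ¬U)) ↔ R

¬V = ¬F = T
¬N = ¬F = T
¬V ⊕ ¬N = T ⊕ T = F
¬L = ¬F = T
¬U = ¬F = T
¬L ⊕ ¬U = T ⊕ T = F
(¬V ⊕ ¬N) → (¬L ⊕ ¬U) = F → F = T
((¬V ⊕ ¬N) → (¬L ⊕ ¬U)) ↔ R = T ↔ T = T
So Statement 2 is true.

Statement 3: This is (¬U ↔ (¬L → (V ∨ R))) ⊕ ¬N.

¬U = ¬F = T
¬L = ¬F = T
V ∨ R = F ∨ T = T
¬L → (V ∨ R) = T → T = T
¬U ↔ (¬L → (V ∨ R)) = T ↔ T = T
¬N = ¬F = T
(¬U ↔ (¬L → (V ∨ R))) ⊕ ¬N = T ⊕ T = F
Thus Statement 3 is false.

2 of the 3 statements are true.

2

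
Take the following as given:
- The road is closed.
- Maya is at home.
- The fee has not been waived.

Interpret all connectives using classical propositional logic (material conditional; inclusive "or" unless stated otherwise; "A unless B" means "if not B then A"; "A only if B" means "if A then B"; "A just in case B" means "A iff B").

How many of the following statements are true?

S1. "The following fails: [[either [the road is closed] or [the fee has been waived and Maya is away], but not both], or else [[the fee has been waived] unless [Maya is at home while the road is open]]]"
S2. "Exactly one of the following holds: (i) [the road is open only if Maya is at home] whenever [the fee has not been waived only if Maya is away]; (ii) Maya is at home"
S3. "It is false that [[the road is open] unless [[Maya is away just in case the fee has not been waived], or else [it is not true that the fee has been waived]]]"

0

Let V = "the road is closed" (T), P = "the fee has been waived" (F), M = "Maya is at home" (T).

S1: Parsed as ¬((V ⊕ (P ∧ ¬M)) ∨ (P ∨ (M ∧ ¬V)))

¬M = ¬T = F
P ∧ ¬M = F ∧ F = F
V ⊕ (P ∧ ¬M) = T ⊕ F = T
¬V = ¬T = F
M ∧ ¬V = T ∧ F = F
P ∨ (M ∧ ¬V) = F ∨ F = F
(V ⊕ (P ∧ ¬M)) ∨ (P ∨ (M ∧ ¬V)) = T ∨ F = T
¬((V ⊕ (P ∧ ¬M)) ∨ (P ∨ (M ∧ ¬V))) = ¬T = F
So S1 is false.

S2: This is ((¬P → ¬M) → (¬V → M)) ⊕ M.

¬P = ¬F = T
¬M = ¬T = F
¬P → ¬M = T → F = F
¬V = ¬T = F
¬V → M = F → T = T
(¬P → ¬M) → (¬V → M) = F → T = T
((¬P → ¬M) → (¬V → M)) ⊕ M = T ⊕ T = F
Thus S2 is false.

S3: Parsed as ¬(¬V ∨ ((¬M ↔ ¬P) ∨ ¬P))

¬V = ¬T = F
¬M = ¬T = F
¬P = ¬F = T
¬M ↔ ¬P = F ↔ T = F
¬P = ¬F = T
(¬M ↔ ¬P) ∨ ¬P = F ∨ T = T
¬V ∨ ((¬M ↔ ¬P) ∨ ¬P) = F ∨ T = T
¬(¬V ∨ ((¬M ↔ ¬P) ∨ ¬P)) = ¬T = F
So S3 is false.

True statements: 0 (none).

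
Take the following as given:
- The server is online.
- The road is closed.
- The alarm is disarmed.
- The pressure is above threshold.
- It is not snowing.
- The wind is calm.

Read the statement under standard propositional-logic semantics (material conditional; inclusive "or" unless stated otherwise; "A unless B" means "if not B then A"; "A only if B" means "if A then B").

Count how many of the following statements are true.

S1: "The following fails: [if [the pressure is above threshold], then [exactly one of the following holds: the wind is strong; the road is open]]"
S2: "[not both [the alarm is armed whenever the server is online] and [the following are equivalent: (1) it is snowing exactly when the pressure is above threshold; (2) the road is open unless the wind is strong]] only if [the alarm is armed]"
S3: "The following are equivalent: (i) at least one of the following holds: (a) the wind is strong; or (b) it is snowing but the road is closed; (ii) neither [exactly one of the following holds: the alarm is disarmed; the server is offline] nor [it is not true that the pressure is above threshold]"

2

Let S = "the pressure is above threshold" (True), V = "the wind is strong" (False), Q = "the road is closed" (True), P = "the server is online" (True), R = "the alarm is armed" (False), U = "it is snowing" (False).

S1: In symbols: not (S -> (V xor not Q))

not Q = not True = False
V xor not Q = False xor False = False
S -> (V xor not Q) = True -> False = False
not (S -> (V xor not Q)) = not False = True
Thus S1 is true.

S2: Parsed as ((P -> R) nand ((U iff S) iff (not Q or V))) -> R

P -> R = True -> False = False
U iff S = False iff True = False
not Q = not True = False
not Q or V = False or False = False
(U iff S) iff (not Q or V) = False iff False = True
(P -> R) nand ((U iff S) iff (not Q or V)) = False nand True = True
((P -> R) nand ((U iff S) iff (not Q or V))) -> R = True -> False = False
Thus S2 is false.

S3: Parsed as (V or (U and Q)) iff ((not R xor not P) nor not S)

U and Q = False and True = False
V or (U and Q) = False or False = False
not R = not False = True
not P = not True = False
not R xor not P = True xor False = True
not S = not True = False
(not R xor not P) nor not S = True nor False = False
(V or (U and Q)) iff ((not R xor not P) nor not S) = False iff False = True
Thus S3 is true.

Count: 2.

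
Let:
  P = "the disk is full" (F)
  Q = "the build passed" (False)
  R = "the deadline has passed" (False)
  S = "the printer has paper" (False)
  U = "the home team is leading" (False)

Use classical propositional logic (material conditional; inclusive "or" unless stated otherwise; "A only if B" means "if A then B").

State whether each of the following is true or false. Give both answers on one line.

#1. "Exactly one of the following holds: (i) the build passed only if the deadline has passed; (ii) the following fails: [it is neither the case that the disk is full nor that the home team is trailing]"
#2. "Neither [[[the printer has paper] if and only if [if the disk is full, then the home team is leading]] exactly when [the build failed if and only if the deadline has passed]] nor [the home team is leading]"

#1 F / #2 F

#1: This is (Q -> R) xor ~(P nor ~U).

Q -> R = F -> F = T
~U = ~F = T
P nor ~U = F nor T = F
~(P nor ~U) = ~F = T
(Q -> R) xor ~(P nor ~U) = T xor T = F
Hence #1 is false.

#2: Formalization: ((S <-> (P -> U)) <-> (~Q <-> R)) nor U

P -> U = F -> F = T
S <-> (P -> U) = F <-> T = F
~Q = ~F = T
~Q <-> R = T <-> F = F
(S <-> (P -> U)) <-> (~Q <-> R) = F <-> F = T
((S <-> (P -> U)) <-> (~Q <-> R)) nor U = T nor F = F
So #2 is false.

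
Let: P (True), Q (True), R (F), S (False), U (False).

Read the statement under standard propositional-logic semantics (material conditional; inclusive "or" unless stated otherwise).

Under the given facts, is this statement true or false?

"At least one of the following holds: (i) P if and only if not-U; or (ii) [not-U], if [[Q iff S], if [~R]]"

The statement is true.

Parsed as (P ↔ ¬U) ∨ ((¬R → (Q ↔ S)) → ¬U)

¬U = ¬F = T
P ↔ ¬U = T ↔ T = T
¬R = ¬F = T
Q ↔ S = T ↔ F = F
¬R → (Q ↔ S) = T → F = F
¬U = ¬F = T
(¬R → (Q ↔ S)) → ¬U = F → T = T
(P ↔ ¬U) ∨ ((¬R → (Q ↔ S)) → ¬U) = T ∨ T = T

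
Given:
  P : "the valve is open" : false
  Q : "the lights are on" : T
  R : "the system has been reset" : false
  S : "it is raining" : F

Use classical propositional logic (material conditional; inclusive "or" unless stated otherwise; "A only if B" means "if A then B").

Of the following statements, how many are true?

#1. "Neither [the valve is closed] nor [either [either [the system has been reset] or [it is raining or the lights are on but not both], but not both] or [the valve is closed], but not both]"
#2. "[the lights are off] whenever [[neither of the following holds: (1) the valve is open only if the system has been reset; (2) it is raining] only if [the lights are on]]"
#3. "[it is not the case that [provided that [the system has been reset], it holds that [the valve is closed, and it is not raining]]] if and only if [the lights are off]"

#1: Formalization: not P nor ((R xor (S xor Q)) xor not P)

not P = not False = True
S xor Q = False xor True = True
R xor (S xor Q) = False xor True = True
not P = not False = True
(R xor (S xor Q)) xor not P = True xor True = False
not P nor ((R xor (S xor Q)) xor not P) = True nor False = False
Thus #1 is false.

#2: Parsed as (((P -> R) nor S) -> Q) -> not Q

P -> R = False -> False = True
(P -> R) nor S = True nor False = False
((P -> R) nor S) -> Q = False -> True = True
not Q = not True = False
(((P -> R) nor S) -> Q) -> not Q = True -> False = False
Thus #2 is false.

#3: Parsed as not (R -> (not P and not S)) iff not Q

not P = not False = True
not S = not False = True
not P and not S = True and True = True
R -> (not P and not S) = False -> True = True
not (R -> (not P and not S)) = not True = False
not Q = not True = False
not (R -> (not P and not S)) iff not Q = False iff False = True
Hence #3 is true.

1 of the 3 statements is true (#3).

1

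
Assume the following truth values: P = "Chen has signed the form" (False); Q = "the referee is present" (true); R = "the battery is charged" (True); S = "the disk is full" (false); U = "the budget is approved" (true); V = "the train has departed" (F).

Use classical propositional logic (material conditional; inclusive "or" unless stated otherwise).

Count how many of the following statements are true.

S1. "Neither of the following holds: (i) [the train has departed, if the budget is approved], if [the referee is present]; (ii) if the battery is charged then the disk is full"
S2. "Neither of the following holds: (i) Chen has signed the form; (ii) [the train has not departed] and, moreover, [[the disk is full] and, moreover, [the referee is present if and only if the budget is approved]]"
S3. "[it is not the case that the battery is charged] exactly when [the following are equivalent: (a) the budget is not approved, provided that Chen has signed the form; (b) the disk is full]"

S1: Formalization: (Q -> (U -> V)) nor (R -> S)

U -> V = True -> False = False
Q -> (U -> V) = True -> False = False
R -> S = True -> False = False
(Q -> (U -> V)) nor (R -> S) = False nor False = True
Thus S1 is true.

S2: Parsed as P nor (not V and (S and (Q iff U)))

not V = not False = True
Q iff U = True iff True = True
S and (Q iff U) = False and True = False
not V and (S and (Q iff U)) = True and False = False
P nor (not V and (S and (Q iff U))) = False nor False = True
Thus S2 is true.

S3: Parsed as not R iff ((P -> not U) iff S)

not R = not True = False
not U = not True = False
P -> not U = False -> False = True
(P -> not U) iff S = True iff False = False
not R iff ((P -> not U) iff S) = False iff False = True
Thus S3 is true.

True statements: 3.

3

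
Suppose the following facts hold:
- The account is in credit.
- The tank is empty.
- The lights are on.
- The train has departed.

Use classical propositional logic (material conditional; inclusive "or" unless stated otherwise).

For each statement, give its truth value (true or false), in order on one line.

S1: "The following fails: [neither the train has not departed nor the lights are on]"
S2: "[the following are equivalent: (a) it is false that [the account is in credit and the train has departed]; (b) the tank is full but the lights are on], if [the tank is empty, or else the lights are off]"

Let S = "the train has departed" (True), R = "the lights are on" (True), Q = "the tank is full" (False), P = "the account is overdrawn" (False).

S1: Formalization: not (not S nor R)

not S = not True = False
not S nor R = False nor True = False
not (not S nor R) = not False = True
So S1 is true.

S2: This is (not Q or not R) -> (not (not P and S) iff (Q and R)).

not Q = not False = True
not R = not True = False
not Q or not R = True or False = True
not P = not False = True
not P and S = True and True = True
not (not P and S) = not True = False
Q and R = False and True = False
not (not P and S) iff (Q and R) = False iff False = True
(not Q or not R) -> (not (not P and S) iff (Q and R)) = True -> True = True
So S2 is true.

S1 True, S2 True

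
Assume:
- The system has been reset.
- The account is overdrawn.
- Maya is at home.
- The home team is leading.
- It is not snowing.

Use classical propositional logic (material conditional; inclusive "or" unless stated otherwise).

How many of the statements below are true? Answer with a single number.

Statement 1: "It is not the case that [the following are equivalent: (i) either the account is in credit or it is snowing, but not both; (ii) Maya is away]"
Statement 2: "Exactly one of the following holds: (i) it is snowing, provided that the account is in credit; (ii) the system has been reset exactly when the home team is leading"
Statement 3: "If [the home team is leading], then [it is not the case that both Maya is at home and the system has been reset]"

0

Let N = "the account is overdrawn" (T), K = "it is snowing" (F), S = "Maya is at home" (T), H = "the system has been reset" (T), W = "the home team is leading" (T).

Statement 1: Parsed as ~((~N xor K) <-> ~S)

~N = ~T = F
~N xor K = F xor F = F
~S = ~T = F
(~N xor K) <-> ~S = F <-> F = T
~((~N xor K) <-> ~S) = ~T = F
Hence Statement 1 is false.

Statement 2: In symbols: (~N -> K) xor (H <-> W)

~N = ~T = F
~N -> K = F -> F = T
H <-> W = T <-> T = T
(~N -> K) xor (H <-> W) = T xor T = F
Thus Statement 2 is false.

Statement 3: Parsed as W -> (S nand H)

S nand H = T nand T = F
W -> (S nand H) = T -> F = F
So Statement 3 is false.

True statements: 0 (none).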